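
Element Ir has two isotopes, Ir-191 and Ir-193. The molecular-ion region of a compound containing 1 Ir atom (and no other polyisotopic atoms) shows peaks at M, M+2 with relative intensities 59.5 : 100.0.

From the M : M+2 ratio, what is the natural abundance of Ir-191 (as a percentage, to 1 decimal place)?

Write p for the Ir-191 fraction. I(M+2)/I(M) = [C(1,1)·p^0·(1−p)] / p^1 = 1·(1−p)/p = 100.0/59.5 = 1.6807
(1−p)/p = 1.6807/1 = 1.6807  ⇒  p = 1/(1 + 1.6807) = 0.3730
Ir-191: 37.3%, Ir-193: 62.7%.

37.3%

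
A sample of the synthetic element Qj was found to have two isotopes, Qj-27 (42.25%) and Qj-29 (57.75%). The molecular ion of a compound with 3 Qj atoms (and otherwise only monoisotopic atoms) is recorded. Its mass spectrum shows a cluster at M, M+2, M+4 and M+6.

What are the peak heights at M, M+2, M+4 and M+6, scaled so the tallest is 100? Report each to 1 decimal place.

17.8 : 73.2 : 100.0 : 45.6

The 3 Qj atoms are independent, so intensities follow the terms of (0.4225 + 0.5775)^3.
P(M) = 0.4225^3 = 0.075419
P(M+2) = 3 × 0.4225^2 × 0.5775^1 = 0.309262
P(M+4) = 3 × 0.4225^1 × 0.5775^2 = 0.422719
P(M+6) = 0.5775^3 = 0.192600
The M+4 peak is largest (0.422719); scaling to 100 gives 17.8 : 73.2 : 100.0 : 45.6.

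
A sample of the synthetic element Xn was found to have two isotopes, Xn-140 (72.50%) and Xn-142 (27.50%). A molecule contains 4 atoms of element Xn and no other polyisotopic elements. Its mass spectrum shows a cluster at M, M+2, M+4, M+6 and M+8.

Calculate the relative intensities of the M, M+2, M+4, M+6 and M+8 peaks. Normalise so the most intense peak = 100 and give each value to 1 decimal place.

65.9 : 100.0 : 56.9 : 14.4 : 1.4

Each Xn atom is independently Xn-140 (p = 0.7250) or Xn-142 (q = 0.2750); the cluster is the binomial expansion (p + q)^4.
P(M) = 0.7250^4 = 0.276282
P(M+2) = 4 × 0.7250^3 × 0.2750^1 = 0.419186
P(M+4) = 6 × 0.7250^2 × 0.2750^2 = 0.238502
P(M+6) = 4 × 0.7250^1 × 0.2750^3 = 0.060311
P(M+8) = 0.2750^4 = 0.005719
The M+2 peak is largest (0.419186); scaling to 100 gives 65.9 : 100.0 : 56.9 : 14.4 : 1.4.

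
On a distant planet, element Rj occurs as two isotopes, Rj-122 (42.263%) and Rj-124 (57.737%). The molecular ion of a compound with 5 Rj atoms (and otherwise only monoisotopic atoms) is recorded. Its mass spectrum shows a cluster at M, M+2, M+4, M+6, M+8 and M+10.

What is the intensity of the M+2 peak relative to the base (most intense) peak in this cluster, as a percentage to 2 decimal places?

Binomial terms of (0.42263 + 0.57737)^5: M 0.0135, M+2 0.0921, M+4 0.2516, M+6 0.3438, M+8 0.2348, M+10 0.0642 → M+6 is the base peak.
P(M+6) = C(5,3) × 0.42263^2 × 0.57737^3 = 10 × 0.17861612 × 0.19246982 = 0.343782 (base)
P(M+2) = C(5,1) × 0.42263^4 × 0.57737^1 = 5 × 0.03190372 × 0.57737 = 0.092101
Relative intensity = 0.092101 / 0.343782 × 100 = 26.79

26.79%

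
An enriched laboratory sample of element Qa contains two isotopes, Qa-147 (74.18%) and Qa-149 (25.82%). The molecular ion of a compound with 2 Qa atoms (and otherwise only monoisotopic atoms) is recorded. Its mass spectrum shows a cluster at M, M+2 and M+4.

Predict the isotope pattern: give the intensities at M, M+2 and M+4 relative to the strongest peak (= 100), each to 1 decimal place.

100.0 : 69.6 : 12.1

Each Qa atom is independently Qa-147 (p = 0.7418) or Qa-149 (q = 0.2582); the cluster is the binomial expansion (p + q)^2.
P(M) = 0.7418^2 = 0.550267
P(M+2) = 2 × 0.7418^1 × 0.2582^1 = 0.383066
P(M+4) = 0.2582^2 = 0.066667
The M peak is largest (0.550267); scaling to 100 gives 100.0 : 69.6 : 12.1.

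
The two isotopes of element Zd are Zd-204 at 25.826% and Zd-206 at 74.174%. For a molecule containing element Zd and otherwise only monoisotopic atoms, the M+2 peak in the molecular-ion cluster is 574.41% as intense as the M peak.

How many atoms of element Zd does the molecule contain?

With n Zd atoms, P(M+2)/P(M) = C(n,1)·p^(n−1)q / p^n = n·q/p = n · 0.74174/0.25826.
n = 5.7441 × 0.25826/0.74174 = 2.00 ≈ 2

2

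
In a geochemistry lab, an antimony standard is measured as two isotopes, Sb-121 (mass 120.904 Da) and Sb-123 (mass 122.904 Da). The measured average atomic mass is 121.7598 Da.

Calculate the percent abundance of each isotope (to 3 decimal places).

With x = fraction of Sb-121 (so Sb-123 is 1 − x):
120.904·x + 122.904·(1 − x) = 121.7598
(120.904 − 122.904)·x = 121.7598 − 122.904
x = -1.1442 / -2.000 = 0.57210 → 57.210% Sb-121, 42.790% Sb-123.

Sb-121: 57.210%, Sb-123: 42.790%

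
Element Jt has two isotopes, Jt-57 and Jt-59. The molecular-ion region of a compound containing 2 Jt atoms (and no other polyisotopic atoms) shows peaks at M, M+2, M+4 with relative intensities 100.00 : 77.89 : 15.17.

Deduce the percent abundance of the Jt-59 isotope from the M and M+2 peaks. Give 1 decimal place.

28.0%

Let p = fractional abundance of Jt-57. I(M+2)/I(M) = [C(2,1)·p^1·(1−p)] / p^2 = 2·(1−p)/p = 77.89/100.00 = 0.7789
(1−p)/p = 0.7789/2 = 0.3895  ⇒  p = 1/(1 + 0.3895) = 0.7197
Jt-57: 72.0%, Jt-59: 28.0%.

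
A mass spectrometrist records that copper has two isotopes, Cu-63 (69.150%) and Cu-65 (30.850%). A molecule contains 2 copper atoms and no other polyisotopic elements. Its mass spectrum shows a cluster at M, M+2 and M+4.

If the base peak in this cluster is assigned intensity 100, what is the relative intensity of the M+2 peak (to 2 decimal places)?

Term probabilities: M 0.4782, M+2 0.4267, M+4 0.0952. Base peak = M.
P(M) = C(2,0) × 0.69150^2 × 0.30850^0 = 1 × 0.47817225 × 1.0000 = 0.478172 (base)
P(M+2) = C(2,1) × 0.69150^1 × 0.30850^1 = 2 × 0.6915 × 0.3085 = 0.426656
Relative intensity = 0.426656 / 0.478172 × 100 = 89.23

89.23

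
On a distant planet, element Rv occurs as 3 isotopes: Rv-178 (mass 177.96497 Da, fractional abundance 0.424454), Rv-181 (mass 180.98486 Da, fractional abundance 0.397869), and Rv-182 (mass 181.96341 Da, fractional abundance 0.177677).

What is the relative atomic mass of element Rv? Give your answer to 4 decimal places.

Ar = Σ fᵢ·mᵢ = 0.424454 × 177.96497 + 0.397869 × 180.98486 + 0.177677 × 181.96341
= 75.537943 + 72.008265 + 32.330713 = 179.876921 Da

179.8769 Da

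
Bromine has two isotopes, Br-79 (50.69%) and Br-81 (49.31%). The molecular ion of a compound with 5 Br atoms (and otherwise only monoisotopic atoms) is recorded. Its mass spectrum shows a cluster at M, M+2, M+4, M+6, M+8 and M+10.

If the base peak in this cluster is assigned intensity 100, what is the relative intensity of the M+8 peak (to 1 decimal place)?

Binomial terms of (0.5069 + 0.4931)^5: M 0.0335, M+2 0.1628, M+4 0.3167, M+6 0.3081, M+8 0.1498, M+10 0.0292 → M+4 is the base peak.
P(M+4) = C(5,2) × 0.5069^3 × 0.4931^2 = 10 × 0.13024674 × 0.24314761 = 0.316692 (base)
P(M+8) = C(5,4) × 0.5069^1 × 0.4931^4 = 5 × 0.5069 × 0.05912076 = 0.149842
Relative intensity = 0.149842 / 0.316692 × 100 = 47.3

47.3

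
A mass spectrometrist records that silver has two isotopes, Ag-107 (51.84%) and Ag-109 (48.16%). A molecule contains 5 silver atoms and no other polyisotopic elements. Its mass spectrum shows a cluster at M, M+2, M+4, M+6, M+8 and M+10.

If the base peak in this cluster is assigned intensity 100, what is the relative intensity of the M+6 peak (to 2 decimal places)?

92.90

Binomial terms of (0.5184 + 0.4816)^5: M 0.0374, M+2 0.1739, M+4 0.3231, M+6 0.3002, M+8 0.1394, M+10 0.0259 → M+4 is the base peak.
P(M+4) = C(5,2) × 0.5184^3 × 0.4816^2 = 10 × 0.13931407 × 0.23193856 = 0.323123 (base)
P(M+6) = C(5,3) × 0.5184^2 × 0.4816^3 = 10 × 0.26873856 × 0.11170161 = 0.300185
Relative intensity = 0.300185 / 0.323123 × 100 = 92.90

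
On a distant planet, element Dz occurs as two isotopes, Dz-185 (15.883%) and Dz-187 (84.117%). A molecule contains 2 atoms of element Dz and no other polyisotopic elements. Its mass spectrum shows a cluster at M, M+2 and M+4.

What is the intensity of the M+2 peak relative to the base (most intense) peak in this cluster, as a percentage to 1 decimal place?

Binomial terms of (0.15883 + 0.84117)^2: M 0.0252, M+2 0.2672, M+4 0.7076 → M+4 is the base peak.
P(M+4) = C(2,2) × 0.15883^0 × 0.84117^2 = 1 × 1.0000 × 0.70756697 = 0.707567 (base)
P(M+2) = C(2,1) × 0.15883^1 × 0.84117^1 = 2 × 0.15883 × 0.84117 = 0.267206
Relative intensity = 0.267206 / 0.707567 × 100 = 37.8

37.8%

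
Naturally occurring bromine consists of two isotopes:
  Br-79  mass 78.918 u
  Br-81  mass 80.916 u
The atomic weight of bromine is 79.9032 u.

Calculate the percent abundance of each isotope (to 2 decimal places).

With x = fraction of Br-79 (so Br-81 is 1 − x):
78.918·x + 80.916·(1 − x) = 79.9032
(78.918 − 80.916)·x = 79.9032 − 80.916
x = -1.0128 / -1.998 = 0.50691 → 50.69% Br-79, 49.31% Br-81.

Br-79: 50.69%, Br-81: 49.31%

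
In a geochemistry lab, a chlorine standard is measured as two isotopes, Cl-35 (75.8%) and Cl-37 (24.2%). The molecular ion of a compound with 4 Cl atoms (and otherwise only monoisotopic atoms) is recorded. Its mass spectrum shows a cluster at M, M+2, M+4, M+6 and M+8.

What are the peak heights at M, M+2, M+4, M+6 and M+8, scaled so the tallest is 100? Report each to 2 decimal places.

78.31 : 100.00 : 47.89 : 10.19 : 0.81

Each Cl atom is independently Cl-35 (p = 0.758) or Cl-37 (q = 0.242); the cluster is the binomial expansion (p + q)^4.
P(M) = 0.758^4 = 0.330124
P(M+2) = 4 × 0.758^3 × 0.242^1 = 0.421583
P(M+4) = 6 × 0.758^2 × 0.242^2 = 0.201893
P(M+6) = 4 × 0.758^1 × 0.242^3 = 0.042971
P(M+8) = 0.242^4 = 0.003430
The M+2 peak is largest (0.421583); scaling to 100 gives 78.31 : 100.00 : 47.89 : 10.19 : 0.81.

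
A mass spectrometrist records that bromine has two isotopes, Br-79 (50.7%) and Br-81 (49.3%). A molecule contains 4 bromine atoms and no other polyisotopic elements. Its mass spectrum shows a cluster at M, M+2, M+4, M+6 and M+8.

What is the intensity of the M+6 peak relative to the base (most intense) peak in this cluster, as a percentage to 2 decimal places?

64.83%

(0.507 + 0.493)^4 gives M 0.0661, M+2 0.2570, M+4 0.3749, M+6 0.2430, M+8 0.0591; the largest is M+4.
P(M+4) = C(4,2) × 0.507^2 × 0.493^2 = 6 × 0.257049 × 0.243049 = 0.374853 (base)
P(M+6) = C(4,3) × 0.507^1 × 0.493^3 = 4 × 0.5070 × 0.11982316 = 0.243001
Relative intensity = 0.243001 / 0.374853 × 100 = 64.83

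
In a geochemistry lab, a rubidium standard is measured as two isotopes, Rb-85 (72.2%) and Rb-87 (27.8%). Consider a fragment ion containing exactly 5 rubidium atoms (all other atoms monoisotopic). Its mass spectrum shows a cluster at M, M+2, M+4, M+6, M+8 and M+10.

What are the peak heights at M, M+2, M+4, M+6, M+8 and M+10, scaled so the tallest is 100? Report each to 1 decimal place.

51.9 : 100.0 : 77.0 : 29.7 : 5.7 : 0.4

Each Rb atom is independently Rb-85 (p = 0.722) or Rb-87 (q = 0.278); the cluster is the binomial expansion (p + q)^5.
P(M) = 0.722^5 = 0.196194
P(M+2) = 5 × 0.722^4 × 0.278^1 = 0.377714
P(M+4) = 10 × 0.722^3 × 0.278^2 = 0.290872
P(M+6) = 10 × 0.722^2 × 0.278^3 = 0.111998
P(M+8) = 5 × 0.722^1 × 0.278^4 = 0.021562
P(M+10) = 0.278^5 = 0.001660
The M+2 peak is largest (0.377714); scaling to 100 gives 51.9 : 100.0 : 77.0 : 29.7 : 5.7 : 0.4.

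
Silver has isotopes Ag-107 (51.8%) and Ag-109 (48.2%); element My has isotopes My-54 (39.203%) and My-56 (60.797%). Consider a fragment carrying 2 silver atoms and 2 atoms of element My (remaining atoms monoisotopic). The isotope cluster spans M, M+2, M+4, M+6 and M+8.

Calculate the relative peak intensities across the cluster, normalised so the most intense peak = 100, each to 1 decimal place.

11.1 : 54.9 : 100.0 : 79.2 : 23.0

Silver pattern (n=2): 0.268324 : 0.499352 : 0.232324
Element My pattern (n=2): 0.15368752 : 0.47668496 : 0.36962752
Convolve the two distributions (both contribute in 2-u steps):
  M: 0.268324×0.15368752 = 0.041238
  M+2: 0.268324×0.47668496 + 0.499352×0.15368752 = 0.204650
  M+4: 0.268324×0.36962752 + 0.499352×0.47668496 + 0.232324×0.15368752 = 0.372919
  M+6: 0.499352×0.36962752 + 0.232324×0.47668496 = 0.295320
  M+8: 0.232324×0.36962752 = 0.085873
Scale to base peak (0.372919) = 100: 11.1 : 54.9 : 100.0 : 79.2 : 23.0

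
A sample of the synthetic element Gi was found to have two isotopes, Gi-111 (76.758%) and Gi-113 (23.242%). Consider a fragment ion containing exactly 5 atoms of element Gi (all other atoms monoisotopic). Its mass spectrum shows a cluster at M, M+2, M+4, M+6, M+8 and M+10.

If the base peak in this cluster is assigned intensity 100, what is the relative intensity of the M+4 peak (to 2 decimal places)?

(0.76758 + 0.23242)^5 gives M 0.2665, M+2 0.4034, M+4 0.2443, M+6 0.0740, M+8 0.0112, M+10 0.0007; the largest is M+2.
P(M+2) = C(5,1) × 0.76758^4 × 0.23242^1 = 5 × 0.34713196 × 0.23242 = 0.403402 (base)
P(M+4) = C(5,2) × 0.76758^3 × 0.23242^2 = 10 × 0.45224206 × 0.05401906 = 0.244297
Relative intensity = 0.244297 / 0.403402 × 100 = 60.56

60.56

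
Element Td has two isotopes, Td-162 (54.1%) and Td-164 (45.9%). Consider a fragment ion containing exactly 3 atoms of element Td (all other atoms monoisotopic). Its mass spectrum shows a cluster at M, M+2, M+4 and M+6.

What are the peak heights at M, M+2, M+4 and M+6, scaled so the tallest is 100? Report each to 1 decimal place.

Each Td atom is independently Td-162 (p = 0.541) or Td-164 (q = 0.459); the cluster is the binomial expansion (p + q)^3.
P(M) = 0.541^3 = 0.158340
P(M+2) = 3 × 0.541^2 × 0.459^1 = 0.403022
P(M+4) = 3 × 0.541^1 × 0.459^2 = 0.341935
P(M+6) = 0.459^3 = 0.096703
The M+2 peak is largest (0.403022); scaling to 100 gives 39.3 : 100.0 : 84.8 : 24.0.

39.3 : 100.0 : 84.8 : 24.0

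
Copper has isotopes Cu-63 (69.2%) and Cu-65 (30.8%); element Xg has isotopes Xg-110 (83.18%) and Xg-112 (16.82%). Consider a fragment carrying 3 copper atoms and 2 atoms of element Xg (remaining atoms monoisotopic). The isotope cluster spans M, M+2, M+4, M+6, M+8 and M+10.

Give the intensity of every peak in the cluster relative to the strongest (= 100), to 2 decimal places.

Copper pattern (n=3): 0.33137389 : 0.44247034 : 0.19693766 : 0.02921811
Element Xg pattern (n=2): 0.69189124 : 0.27981752 : 0.02829124
Convolve the two distributions (both contribute in 2-u steps):
  M: 0.33137389×0.69189124 = 0.229275
  M+2: 0.33137389×0.27981752 + 0.44247034×0.69189124 = 0.398866
  M+4: 0.33137389×0.02829124 + 0.44247034×0.27981752 + 0.19693766×0.69189124 = 0.269445
  M+6: 0.44247034×0.02829124 + 0.19693766×0.27981752 + 0.02921811×0.69189124 = 0.087840
  M+8: 0.19693766×0.02829124 + 0.02921811×0.27981752 = 0.013747
  M+10: 0.02921811×0.02829124 = 0.000827
Scale to base peak (0.398866) = 100: 57.48 : 100.00 : 67.55 : 22.02 : 3.45 : 0.21

57.48 : 100.00 : 67.55 : 22.02 : 3.45 : 0.21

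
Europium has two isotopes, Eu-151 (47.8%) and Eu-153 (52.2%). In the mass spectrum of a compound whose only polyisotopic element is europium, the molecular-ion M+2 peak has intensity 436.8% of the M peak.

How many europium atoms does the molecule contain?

4

For n independent Eu atoms, I(M+2)/I(M) = n · (abundance Eu-153) / (abundance Eu-151) = n · 0.522/0.478.
n = 4.368 × 0.478/0.522 = 4.00 ≈ 4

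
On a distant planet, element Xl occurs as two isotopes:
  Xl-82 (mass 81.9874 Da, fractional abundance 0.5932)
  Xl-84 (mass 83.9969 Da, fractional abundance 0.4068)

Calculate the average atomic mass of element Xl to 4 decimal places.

82.8049 Da

Average mass = Σ (abundance × isotope mass) = 0.5932 × 81.9874 + 0.4068 × 83.9969
= 48.63493 + 34.16994 = 82.80487 Da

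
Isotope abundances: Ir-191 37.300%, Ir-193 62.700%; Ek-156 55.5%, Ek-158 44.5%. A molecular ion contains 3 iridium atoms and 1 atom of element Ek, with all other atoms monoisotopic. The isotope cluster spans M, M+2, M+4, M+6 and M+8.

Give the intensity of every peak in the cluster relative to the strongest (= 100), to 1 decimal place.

8.0 : 46.7 : 100.0 : 92.2 : 30.4

Iridium pattern (n=3): 0.05189512 : 0.26170165 : 0.43991135 : 0.24649188
Element Ek pattern (n=1): 0.5550 : 0.4450
Convolve the two distributions (both contribute in 2-u steps):
  M: 0.05189512×0.5550 = 0.028802
  M+2: 0.05189512×0.4450 + 0.26170165×0.5550 = 0.168338
  M+4: 0.26170165×0.4450 + 0.43991135×0.5550 = 0.360608
  M+6: 0.43991135×0.4450 + 0.24649188×0.5550 = 0.332564
  M+8: 0.24649188×0.4450 = 0.109689
Scale to base peak (0.360608) = 100: 8.0 : 46.7 : 100.0 : 92.2 : 30.4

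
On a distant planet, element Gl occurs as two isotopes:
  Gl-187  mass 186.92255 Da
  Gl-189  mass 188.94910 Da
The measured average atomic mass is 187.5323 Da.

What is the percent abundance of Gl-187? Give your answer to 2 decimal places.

69.91%

With x = fraction of Gl-187 (so Gl-189 is 1 − x):
186.92255·x + 188.94910·(1 − x) = 187.5323
(186.92255 − 188.94910)·x = 187.5323 − 188.94910
x = -1.41680 / -2.02655 = 0.69912 → 69.91% Gl-187, 30.09% Gl-189.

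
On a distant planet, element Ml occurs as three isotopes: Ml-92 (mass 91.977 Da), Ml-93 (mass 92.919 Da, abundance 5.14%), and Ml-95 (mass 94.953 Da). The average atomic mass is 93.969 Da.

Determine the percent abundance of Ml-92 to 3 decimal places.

The remaining 94.86% is split between Ml-92 (fraction x) and Ml-95 (fraction 0.9486 − x).
Substituting: 91.977x + 94.953(0.9486 − x) = 89.1929634
(91.977 − 94.953)x = -0.8794524  ⇒  x = 0.29551, y = 0.65309
Ml-92: 29.551%, Ml-95: 65.309%.

29.551%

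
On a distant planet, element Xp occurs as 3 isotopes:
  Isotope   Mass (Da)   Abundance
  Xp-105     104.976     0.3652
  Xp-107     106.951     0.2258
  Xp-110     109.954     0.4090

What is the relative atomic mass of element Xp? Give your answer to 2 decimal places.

107.46 Da

Weight each isotope mass by its fractional abundance: 0.3652 × 104.976 + 0.2258 × 106.951 + 0.4090 × 109.954
= 38.3372 + 24.1495 + 44.9712 = 107.4579 Da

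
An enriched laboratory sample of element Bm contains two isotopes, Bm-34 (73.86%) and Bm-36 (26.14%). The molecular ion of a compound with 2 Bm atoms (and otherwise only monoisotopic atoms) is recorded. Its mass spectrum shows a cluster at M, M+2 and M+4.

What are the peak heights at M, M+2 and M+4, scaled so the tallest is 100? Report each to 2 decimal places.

100.00 : 70.78 : 12.53

Each Bm atom is independently Bm-34 (p = 0.7386) or Bm-36 (q = 0.2614); the cluster is the binomial expansion (p + q)^2.
P(M) = 0.7386^2 = 0.545530
P(M+2) = 2 × 0.7386^1 × 0.2614^1 = 0.386140
P(M+4) = 0.2614^2 = 0.068330
The M peak is largest (0.545530); scaling to 100 gives 100.00 : 70.78 : 12.53.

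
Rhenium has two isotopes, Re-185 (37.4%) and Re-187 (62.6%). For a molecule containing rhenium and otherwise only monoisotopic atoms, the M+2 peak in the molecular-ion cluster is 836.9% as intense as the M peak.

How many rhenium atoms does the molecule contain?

The M+2/M ratio from n Re atoms is n · q/p = n · 0.626/0.374.
n = 8.369 × 0.374/0.626 = 5.00 ≈ 5

5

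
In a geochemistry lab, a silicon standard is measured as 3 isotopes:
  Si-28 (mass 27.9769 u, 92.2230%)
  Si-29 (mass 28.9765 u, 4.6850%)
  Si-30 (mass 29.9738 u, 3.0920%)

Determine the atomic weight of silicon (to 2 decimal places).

28.09 u

The abundance-weighted mean is 0.922230 × 27.9769 + 0.046850 × 28.9765 + 0.030920 × 29.9738
= 25.80114 + 1.35755 + 0.92679 = 28.08548 u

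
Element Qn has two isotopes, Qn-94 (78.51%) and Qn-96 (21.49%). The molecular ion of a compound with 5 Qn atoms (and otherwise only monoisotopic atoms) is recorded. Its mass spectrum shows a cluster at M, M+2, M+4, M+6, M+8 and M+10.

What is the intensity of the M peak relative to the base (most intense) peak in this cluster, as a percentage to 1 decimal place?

73.1%

Term probabilities: M 0.2983, M+2 0.4082, M+4 0.2235, M+6 0.0612, M+8 0.0084, M+10 0.0005. Base peak = M+2.
P(M+2) = C(5,1) × 0.7851^4 × 0.2149^1 = 5 × 0.37992678 × 0.2149 = 0.408231 (base)
P(M) = C(5,0) × 0.7851^5 × 0.2149^0 = 1 × 0.29828052 × 1.0000 = 0.298281
Relative intensity = 0.298281 / 0.408231 × 100 = 73.1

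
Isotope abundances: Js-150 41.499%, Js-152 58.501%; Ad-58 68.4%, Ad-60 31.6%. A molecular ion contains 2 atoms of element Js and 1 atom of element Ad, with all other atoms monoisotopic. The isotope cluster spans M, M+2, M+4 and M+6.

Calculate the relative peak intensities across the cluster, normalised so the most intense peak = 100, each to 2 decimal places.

Element Js pattern (n=2): 0.1722167 : 0.4855466 : 0.3422367
Element Ad pattern (n=1): 0.6840 : 0.3160
Convolve the two distributions (both contribute in 2-u steps):
  M: 0.1722167×0.6840 = 0.117796
  M+2: 0.1722167×0.3160 + 0.4855466×0.6840 = 0.386534
  M+4: 0.4855466×0.3160 + 0.3422367×0.6840 = 0.387523
  M+6: 0.3422367×0.3160 = 0.108147
Scale to base peak (0.387523) = 100: 30.40 : 99.74 : 100.00 : 27.91

30.40 : 99.74 : 100.00 : 27.91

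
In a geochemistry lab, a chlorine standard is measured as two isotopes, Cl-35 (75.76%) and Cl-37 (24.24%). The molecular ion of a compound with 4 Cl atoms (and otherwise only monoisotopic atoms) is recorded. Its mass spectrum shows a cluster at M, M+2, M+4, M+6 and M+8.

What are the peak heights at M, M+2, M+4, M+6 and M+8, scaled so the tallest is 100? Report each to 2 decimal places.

Expanding (0.7576 + 0.2424)^4:
P(M) = 0.7576^4 = 0.329428
P(M+2) = 4 × 0.7576^3 × 0.2424^1 = 0.421612
P(M+4) = 6 × 0.7576^2 × 0.2424^2 = 0.202347
P(M+6) = 4 × 0.7576^1 × 0.2424^3 = 0.043162
P(M+8) = 0.2424^4 = 0.003452
The M+2 peak is largest (0.421612); scaling to 100 gives 78.14 : 100.00 : 47.99 : 10.24 : 0.82.

78.14 : 100.00 : 47.99 : 10.24 : 0.82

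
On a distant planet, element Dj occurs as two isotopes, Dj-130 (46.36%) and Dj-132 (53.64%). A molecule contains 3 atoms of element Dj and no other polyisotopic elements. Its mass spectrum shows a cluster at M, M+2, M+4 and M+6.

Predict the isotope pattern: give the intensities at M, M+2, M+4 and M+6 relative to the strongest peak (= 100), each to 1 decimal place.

Expanding (0.4636 + 0.5364)^3:
P(M) = 0.4636^3 = 0.099639
P(M+2) = 3 × 0.4636^2 × 0.5364^1 = 0.345857
P(M+4) = 3 × 0.4636^1 × 0.5364^2 = 0.400168
P(M+6) = 0.5364^3 = 0.154336
The M+4 peak is largest (0.400168); scaling to 100 gives 24.9 : 86.4 : 100.0 : 38.6.

24.9 : 86.4 : 100.0 : 38.6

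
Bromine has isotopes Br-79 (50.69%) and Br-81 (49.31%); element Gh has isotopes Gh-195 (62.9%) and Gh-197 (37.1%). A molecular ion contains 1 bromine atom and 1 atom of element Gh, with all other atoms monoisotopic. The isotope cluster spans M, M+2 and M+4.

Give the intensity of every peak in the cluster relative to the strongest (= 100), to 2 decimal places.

Bromine pattern (n=1): 0.5069 : 0.4931
Element Gh pattern (n=1): 0.6290 : 0.3710
Convolve the two distributions (both contribute in 2-u steps):
  M: 0.5069×0.6290 = 0.318840
  M+2: 0.5069×0.3710 + 0.4931×0.6290 = 0.498220
  M+4: 0.4931×0.3710 = 0.182940
Scale to base peak (0.498220) = 100: 64.00 : 100.00 : 36.72

64.00 : 100.00 : 36.72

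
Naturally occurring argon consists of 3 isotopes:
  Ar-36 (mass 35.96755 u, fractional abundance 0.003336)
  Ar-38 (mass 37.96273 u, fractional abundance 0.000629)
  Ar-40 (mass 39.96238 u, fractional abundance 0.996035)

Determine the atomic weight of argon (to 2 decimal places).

39.95 u

Average mass = Σ (abundance × isotope mass) = 0.003336 × 35.96755 + 0.000629 × 37.96273 + 0.996035 × 39.96238
= 0.119988 + 0.023879 + 39.803929 = 39.947796 u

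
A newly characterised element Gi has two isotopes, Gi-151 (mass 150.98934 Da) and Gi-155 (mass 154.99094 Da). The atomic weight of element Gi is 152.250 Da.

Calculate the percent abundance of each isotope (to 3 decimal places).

Let x be the fractional abundance of Gi-151; then Gi-155 has abundance 1 − x.
150.98934·x + 154.99094·(1 − x) = 152.250
(150.98934 − 154.99094)·x = 152.250 − 154.99094
x = -2.74094 / -4.00160 = 0.68496 → 68.496% Gi-151, 31.504% Gi-155.

Gi-151: 68.496%, Gi-155: 31.504%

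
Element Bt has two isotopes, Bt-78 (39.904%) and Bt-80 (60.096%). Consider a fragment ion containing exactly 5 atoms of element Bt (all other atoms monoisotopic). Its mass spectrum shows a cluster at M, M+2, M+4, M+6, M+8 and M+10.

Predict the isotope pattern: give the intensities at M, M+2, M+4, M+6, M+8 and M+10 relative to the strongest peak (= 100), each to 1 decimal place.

2.9 : 22.0 : 66.4 : 100.0 : 75.3 : 22.7

Each Bt atom is independently Bt-78 (p = 0.39904) or Bt-80 (q = 0.60096); the cluster is the binomial expansion (p + q)^5.
P(M) = 0.39904^5 = 0.010118
P(M+2) = 5 × 0.39904^4 × 0.60096^1 = 0.076187
P(M+4) = 10 × 0.39904^3 × 0.60096^2 = 0.229478
P(M+6) = 10 × 0.39904^2 × 0.60096^3 = 0.345597
P(M+8) = 5 × 0.39904^1 × 0.60096^4 = 0.260237
P(M+10) = 0.60096^5 = 0.078384
The M+6 peak is largest (0.345597); scaling to 100 gives 2.9 : 22.0 : 66.4 : 100.0 : 75.3 : 22.7.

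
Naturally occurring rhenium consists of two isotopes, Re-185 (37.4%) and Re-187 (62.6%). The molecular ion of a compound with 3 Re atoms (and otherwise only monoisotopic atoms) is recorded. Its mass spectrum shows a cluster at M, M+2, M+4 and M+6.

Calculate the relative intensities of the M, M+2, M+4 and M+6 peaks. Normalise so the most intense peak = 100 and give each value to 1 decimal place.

The 3 Re atoms are independent, so intensities follow the terms of (0.374 + 0.626)^3.
P(M) = 0.374^3 = 0.052314
P(M+2) = 3 × 0.374^2 × 0.626^1 = 0.262687
P(M+4) = 3 × 0.374^1 × 0.626^2 = 0.439685
P(M+6) = 0.626^3 = 0.245314
The M+4 peak is largest (0.439685); scaling to 100 gives 11.9 : 59.7 : 100.0 : 55.8.

11.9 : 59.7 : 100.0 : 55.8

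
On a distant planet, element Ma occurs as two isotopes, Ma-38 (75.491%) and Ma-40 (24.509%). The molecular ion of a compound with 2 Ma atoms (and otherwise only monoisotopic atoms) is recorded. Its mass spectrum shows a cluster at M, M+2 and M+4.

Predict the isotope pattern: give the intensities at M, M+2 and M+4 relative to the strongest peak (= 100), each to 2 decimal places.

100.00 : 64.93 : 10.54

Each Ma atom is independently Ma-38 (p = 0.75491) or Ma-40 (q = 0.24509); the cluster is the binomial expansion (p + q)^2.
P(M) = 0.75491^2 = 0.569889
P(M+2) = 2 × 0.75491^1 × 0.24509^1 = 0.370042
P(M+4) = 0.24509^2 = 0.060069
The M peak is largest (0.569889); scaling to 100 gives 100.00 : 64.93 : 10.54.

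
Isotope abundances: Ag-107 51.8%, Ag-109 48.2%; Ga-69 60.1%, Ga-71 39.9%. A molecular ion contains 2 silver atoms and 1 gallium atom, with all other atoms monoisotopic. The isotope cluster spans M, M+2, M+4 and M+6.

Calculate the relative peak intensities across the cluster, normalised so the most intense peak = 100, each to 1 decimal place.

Silver pattern (n=2): 0.268324 : 0.499352 : 0.232324
Gallium pattern (n=1): 0.6010 : 0.3990
Convolve the two distributions (both contribute in 2-u steps):
  M: 0.268324×0.6010 = 0.161263
  M+2: 0.268324×0.3990 + 0.499352×0.6010 = 0.407172
  M+4: 0.499352×0.3990 + 0.232324×0.6010 = 0.338868
  M+6: 0.232324×0.3990 = 0.092697
Scale to base peak (0.407172) = 100: 39.6 : 100.0 : 83.2 : 22.8

39.6 : 100.0 : 83.2 : 22.8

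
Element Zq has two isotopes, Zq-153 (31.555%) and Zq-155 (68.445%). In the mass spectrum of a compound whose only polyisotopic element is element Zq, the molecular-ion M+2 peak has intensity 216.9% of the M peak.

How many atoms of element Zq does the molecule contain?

1

With n Zq atoms, P(M+2)/P(M) = C(n,1)·p^(n−1)q / p^n = n·q/p = n · 0.68445/0.31555.
n = 2.169 × 0.31555/0.68445 = 1.00 ≈ 1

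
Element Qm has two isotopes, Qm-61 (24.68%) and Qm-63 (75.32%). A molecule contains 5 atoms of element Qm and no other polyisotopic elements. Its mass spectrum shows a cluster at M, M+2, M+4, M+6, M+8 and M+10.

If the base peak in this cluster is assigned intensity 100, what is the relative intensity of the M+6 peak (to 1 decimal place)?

65.5

Term probabilities: M 0.0009, M+2 0.0140, M+4 0.0853, M+6 0.2603, M+8 0.3972, M+10 0.2424. Base peak = M+8.
P(M+8) = C(5,4) × 0.2468^1 × 0.7532^4 = 5 × 0.2468 × 0.32184091 = 0.397152 (base)
P(M+6) = C(5,3) × 0.2468^2 × 0.7532^3 = 10 × 0.06091024 × 0.42729807 = 0.260268
Relative intensity = 0.260268 / 0.397152 × 100 = 65.5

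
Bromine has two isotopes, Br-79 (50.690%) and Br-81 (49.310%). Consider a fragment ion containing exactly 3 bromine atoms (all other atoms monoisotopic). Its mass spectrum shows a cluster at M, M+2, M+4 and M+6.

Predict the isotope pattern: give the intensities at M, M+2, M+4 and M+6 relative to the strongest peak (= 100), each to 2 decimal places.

34.27 : 100.00 : 97.28 : 31.54

Each Br atom is independently Br-79 (p = 0.50690) or Br-81 (q = 0.49310); the cluster is the binomial expansion (p + q)^3.
P(M) = 0.50690^3 = 0.130247
P(M+2) = 3 × 0.50690^2 × 0.49310^1 = 0.380103
P(M+4) = 3 × 0.50690^1 × 0.49310^2 = 0.369755
P(M+6) = 0.49310^3 = 0.119896
The M+2 peak is largest (0.380103); scaling to 100 gives 34.27 : 100.00 : 97.28 : 31.54.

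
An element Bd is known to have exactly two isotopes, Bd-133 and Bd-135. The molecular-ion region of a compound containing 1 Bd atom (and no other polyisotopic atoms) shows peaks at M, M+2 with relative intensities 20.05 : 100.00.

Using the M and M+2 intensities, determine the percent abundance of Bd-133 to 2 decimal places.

Let p = fractional abundance of Bd-133. I(M+2)/I(M) = [C(1,1)·p^0·(1−p)] / p^1 = 1·(1−p)/p = 100.00/20.05 = 4.9875
(1−p)/p = 4.9875/1 = 4.9875  ⇒  p = 1/(1 + 4.9875) = 0.1670
Bd-133: 16.70%, Bd-135: 83.30%.

16.70%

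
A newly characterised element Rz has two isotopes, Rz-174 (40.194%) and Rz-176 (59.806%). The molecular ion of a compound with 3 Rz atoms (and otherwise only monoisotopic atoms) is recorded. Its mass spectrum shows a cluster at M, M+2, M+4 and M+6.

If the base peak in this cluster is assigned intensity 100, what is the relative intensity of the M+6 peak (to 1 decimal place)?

(0.40194 + 0.59806)^3 gives M 0.0649, M+2 0.2899, M+4 0.4313, M+6 0.2139; the largest is M+4.
P(M+4) = C(3,2) × 0.40194^1 × 0.59806^2 = 3 × 0.40194 × 0.35767576 = 0.431293 (base)
P(M+6) = C(3,3) × 0.40194^0 × 0.59806^3 = 1 × 1.0000 × 0.21391157 = 0.213912
Relative intensity = 0.213912 / 0.431293 × 100 = 49.6

49.6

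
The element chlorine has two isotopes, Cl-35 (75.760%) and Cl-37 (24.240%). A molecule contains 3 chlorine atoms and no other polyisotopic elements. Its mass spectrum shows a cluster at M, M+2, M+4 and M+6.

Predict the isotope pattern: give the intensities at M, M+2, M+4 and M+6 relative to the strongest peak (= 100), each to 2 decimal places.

100.00 : 95.99 : 30.71 : 3.28

The 3 Cl atoms are independent, so intensities follow the terms of (0.75760 + 0.24240)^3.
P(M) = 0.75760^3 = 0.434830
P(M+2) = 3 × 0.75760^2 × 0.24240^1 = 0.417382
P(M+4) = 3 × 0.75760^1 × 0.24240^2 = 0.133545
P(M+6) = 0.24240^3 = 0.014243
The M peak is largest (0.434830); scaling to 100 gives 100.00 : 95.99 : 30.71 : 3.28.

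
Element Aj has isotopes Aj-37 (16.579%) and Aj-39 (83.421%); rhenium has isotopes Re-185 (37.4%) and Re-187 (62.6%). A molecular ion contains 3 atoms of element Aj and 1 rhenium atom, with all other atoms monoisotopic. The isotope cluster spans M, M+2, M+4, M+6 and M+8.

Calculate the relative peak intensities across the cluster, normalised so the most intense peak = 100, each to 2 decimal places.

0.39 : 6.59 : 39.77 : 100.00 : 83.78

Element Aj pattern (n=3): 0.00455696 : 0.0687881 : 0.34612293 : 0.58053201
Rhenium pattern (n=1): 0.3740 : 0.6260
Convolve the two distributions (both contribute in 2-u steps):
  M: 0.00455696×0.3740 = 0.001704
  M+2: 0.00455696×0.6260 + 0.0687881×0.3740 = 0.028579
  M+4: 0.0687881×0.6260 + 0.34612293×0.3740 = 0.172511
  M+6: 0.34612293×0.6260 + 0.58053201×0.3740 = 0.433792
  M+8: 0.58053201×0.6260 = 0.363413
Scale to base peak (0.433792) = 100: 0.39 : 6.59 : 39.77 : 100.00 : 83.78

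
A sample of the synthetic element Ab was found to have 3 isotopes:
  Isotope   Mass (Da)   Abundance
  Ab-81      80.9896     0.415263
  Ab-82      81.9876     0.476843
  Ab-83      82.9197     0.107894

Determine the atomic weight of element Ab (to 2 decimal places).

The abundance-weighted mean is 0.415263 × 80.9896 + 0.476843 × 81.9876 + 0.107894 × 82.9197
= 33.63198 + 39.09521 + 8.94654 = 81.67373 Da

81.67 Da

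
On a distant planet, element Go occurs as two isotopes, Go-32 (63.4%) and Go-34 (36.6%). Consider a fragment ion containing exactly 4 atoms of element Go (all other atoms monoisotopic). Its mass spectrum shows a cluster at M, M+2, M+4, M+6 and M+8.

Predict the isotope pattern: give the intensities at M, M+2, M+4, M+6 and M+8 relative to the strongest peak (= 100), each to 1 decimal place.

43.3 : 100.0 : 86.6 : 33.3 : 4.8

Expanding (0.634 + 0.366)^4:
P(M) = 0.634^4 = 0.161569
P(M+2) = 4 × 0.634^3 × 0.366^1 = 0.373086
P(M+4) = 6 × 0.634^2 × 0.366^2 = 0.323067
P(M+6) = 4 × 0.634^1 × 0.366^3 = 0.124335
P(M+8) = 0.366^4 = 0.017944
The M+2 peak is largest (0.373086); scaling to 100 gives 43.3 : 100.0 : 86.6 : 33.3 : 4.8.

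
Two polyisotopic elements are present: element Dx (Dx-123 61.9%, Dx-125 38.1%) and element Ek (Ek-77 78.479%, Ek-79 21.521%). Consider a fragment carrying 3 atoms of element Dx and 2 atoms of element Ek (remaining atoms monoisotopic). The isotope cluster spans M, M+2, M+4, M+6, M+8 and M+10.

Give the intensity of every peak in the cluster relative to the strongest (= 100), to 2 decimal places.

Element Dx pattern (n=3): 0.23717666 : 0.43795302 : 0.26956398 : 0.05530634
Element Ek pattern (n=2): 0.61589534 : 0.33778931 : 0.04631534
Convolve the two distributions (both contribute in 2-u steps):
  M: 0.23717666×0.61589534 = 0.146076
  M+2: 0.23717666×0.33778931 + 0.43795302×0.61589534 = 0.349849
  M+4: 0.23717666×0.04631534 + 0.43795302×0.33778931 + 0.26956398×0.61589534 = 0.324944
  M+6: 0.43795302×0.04631534 + 0.26956398×0.33778931 + 0.05530634×0.61589534 = 0.145403
  M+8: 0.26956398×0.04631534 + 0.05530634×0.33778931 = 0.031167
  M+10: 0.05530634×0.04631534 = 0.002562
Scale to base peak (0.349849) = 100: 41.75 : 100.00 : 92.88 : 41.56 : 8.91 : 0.73

41.75 : 100.00 : 92.88 : 41.56 : 8.91 : 0.73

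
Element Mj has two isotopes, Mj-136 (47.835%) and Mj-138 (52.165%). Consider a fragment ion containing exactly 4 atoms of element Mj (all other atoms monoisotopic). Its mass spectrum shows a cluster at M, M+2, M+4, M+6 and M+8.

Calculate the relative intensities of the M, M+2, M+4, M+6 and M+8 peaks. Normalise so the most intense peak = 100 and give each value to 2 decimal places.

14.01 : 61.13 : 100.00 : 72.70 : 19.82

Expanding (0.47835 + 0.52165)^4:
P(M) = 0.47835^4 = 0.052358
P(M+2) = 4 × 0.47835^3 × 0.52165^1 = 0.228390
P(M+4) = 6 × 0.47835^2 × 0.52165^2 = 0.373595
P(M+6) = 4 × 0.47835^1 × 0.52165^3 = 0.271609
P(M+8) = 0.52165^4 = 0.074049
The M+4 peak is largest (0.373595); scaling to 100 gives 14.01 : 61.13 : 100.00 : 72.70 : 19.82.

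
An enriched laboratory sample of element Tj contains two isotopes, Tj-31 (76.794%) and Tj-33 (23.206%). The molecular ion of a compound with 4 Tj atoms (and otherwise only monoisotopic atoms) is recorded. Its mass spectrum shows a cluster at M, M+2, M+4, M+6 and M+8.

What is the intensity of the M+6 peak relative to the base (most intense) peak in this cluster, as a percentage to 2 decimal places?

9.13%

(0.76794 + 0.23206)^4 gives M 0.3478, M+2 0.4204, M+4 0.1905, M+6 0.0384, M+8 0.0029; the largest is M+2.
P(M+2) = C(4,1) × 0.76794^3 × 0.23206^1 = 4 × 0.45287867 × 0.23206 = 0.420380 (base)
P(M+6) = C(4,3) × 0.76794^1 × 0.23206^3 = 4 × 0.76794 × 0.01249686 = 0.038387
Relative intensity = 0.038387 / 0.420380 × 100 = 9.13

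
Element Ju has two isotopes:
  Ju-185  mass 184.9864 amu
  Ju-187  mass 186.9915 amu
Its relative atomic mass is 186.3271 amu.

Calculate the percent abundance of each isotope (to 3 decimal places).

Ju-185: 33.136%, Ju-187: 66.864%

With x = fraction of Ju-185 (so Ju-187 is 1 − x):
184.9864·x + 186.9915·(1 − x) = 186.3271
(184.9864 − 186.9915)·x = 186.3271 − 186.9915
x = -0.6644 / -2.0051 = 0.33136 → 33.136% Ju-185, 66.864% Ju-187.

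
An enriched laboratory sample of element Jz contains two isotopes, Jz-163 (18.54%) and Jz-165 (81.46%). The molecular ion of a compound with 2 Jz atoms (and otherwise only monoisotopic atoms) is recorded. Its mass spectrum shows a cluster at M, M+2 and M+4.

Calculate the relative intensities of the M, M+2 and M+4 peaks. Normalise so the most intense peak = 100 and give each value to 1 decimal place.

The 2 Jz atoms are independent, so intensities follow the terms of (0.1854 + 0.8146)^2.
P(M) = 0.1854^2 = 0.034373
P(M+2) = 2 × 0.1854^1 × 0.8146^1 = 0.302054
P(M+4) = 0.8146^2 = 0.663573
The M+4 peak is largest (0.663573); scaling to 100 gives 5.2 : 45.5 : 100.0.

5.2 : 45.5 : 100.0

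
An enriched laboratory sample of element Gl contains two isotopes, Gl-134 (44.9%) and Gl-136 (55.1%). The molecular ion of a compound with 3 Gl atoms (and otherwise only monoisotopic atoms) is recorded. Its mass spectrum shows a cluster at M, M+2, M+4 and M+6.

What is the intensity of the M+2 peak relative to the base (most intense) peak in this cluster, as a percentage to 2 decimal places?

Term probabilities: M 0.0905, M+2 0.3332, M+4 0.4090, M+6 0.1673. Base peak = M+4.
P(M+4) = C(3,2) × 0.449^1 × 0.551^2 = 3 × 0.4490 × 0.303601 = 0.408951 (base)
P(M+2) = C(3,1) × 0.449^2 × 0.551^1 = 3 × 0.201601 × 0.5510 = 0.333246
Relative intensity = 0.333246 / 0.408951 × 100 = 81.49

81.49%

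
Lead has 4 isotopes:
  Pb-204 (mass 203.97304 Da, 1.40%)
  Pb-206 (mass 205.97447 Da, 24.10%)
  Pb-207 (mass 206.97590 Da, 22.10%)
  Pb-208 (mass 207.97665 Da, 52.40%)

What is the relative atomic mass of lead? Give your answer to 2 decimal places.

207.22 Da

Weight each isotope mass by its fractional abundance: 0.0140 × 203.97304 + 0.2410 × 205.97447 + 0.2210 × 206.97590 + 0.5240 × 207.97665
= 2.855623 + 49.639847 + 45.741674 + 108.979765 = 207.216909 Da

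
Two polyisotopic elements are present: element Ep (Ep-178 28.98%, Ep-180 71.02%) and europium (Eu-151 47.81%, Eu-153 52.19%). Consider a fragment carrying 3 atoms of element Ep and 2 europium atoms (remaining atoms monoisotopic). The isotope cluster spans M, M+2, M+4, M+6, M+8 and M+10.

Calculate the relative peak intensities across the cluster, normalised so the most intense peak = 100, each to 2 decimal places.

1.59 : 15.18 : 56.13 : 100.00 : 85.33 : 27.92

Element Ep pattern (n=3): 0.02433857 : 0.1789364 : 0.43851148 : 0.35821355
Europium pattern (n=2): 0.22857961 : 0.49904078 : 0.27237961
Convolve the two distributions (both contribute in 2-u steps):
  M: 0.02433857×0.22857961 = 0.005563
  M+2: 0.02433857×0.49904078 + 0.1789364×0.22857961 = 0.053047
  M+4: 0.02433857×0.27237961 + 0.1789364×0.49904078 + 0.43851148×0.22857961 = 0.196161
  M+6: 0.1789364×0.27237961 + 0.43851148×0.49904078 + 0.35821355×0.22857961 = 0.349454
  M+8: 0.43851148×0.27237961 + 0.35821355×0.49904078 = 0.298205
  M+10: 0.35821355×0.27237961 = 0.097570
Scale to base peak (0.349454) = 100: 1.59 : 15.18 : 56.13 : 100.00 : 85.33 : 27.92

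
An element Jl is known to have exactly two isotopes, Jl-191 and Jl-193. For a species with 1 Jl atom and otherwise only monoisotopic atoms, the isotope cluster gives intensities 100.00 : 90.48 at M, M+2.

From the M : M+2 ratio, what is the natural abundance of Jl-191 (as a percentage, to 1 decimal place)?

If p is the fraction of Jl that is Jl-191, then I(M+2)/I(M) = [C(1,1)·p^0·(1−p)] / p^1 = 1·(1−p)/p = 90.48/100.00 = 0.9048
(1−p)/p = 0.9048/1 = 0.9048  ⇒  p = 1/(1 + 0.9048) = 0.5250
Jl-191: 52.5%, Jl-193: 47.5%.

52.5%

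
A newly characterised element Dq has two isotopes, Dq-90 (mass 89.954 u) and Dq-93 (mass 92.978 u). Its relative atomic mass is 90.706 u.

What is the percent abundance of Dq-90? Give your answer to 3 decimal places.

75.132%

With x = fraction of Dq-90 (so Dq-93 is 1 − x):
89.954·x + 92.978·(1 − x) = 90.706
(89.954 − 92.978)·x = 90.706 − 92.978
x = -2.272 / -3.024 = 0.75132 → 75.132% Dq-90, 24.868% Dq-93.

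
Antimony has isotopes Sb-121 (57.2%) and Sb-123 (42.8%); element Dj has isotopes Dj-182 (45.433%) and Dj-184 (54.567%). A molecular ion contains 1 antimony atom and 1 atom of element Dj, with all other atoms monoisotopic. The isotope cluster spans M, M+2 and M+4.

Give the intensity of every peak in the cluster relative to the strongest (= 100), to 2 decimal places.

51.30 : 100.00 : 46.10

Antimony pattern (n=1): 0.5720 : 0.4280
Element Dj pattern (n=1): 0.45433 : 0.54567
Convolve the two distributions (both contribute in 2-u steps):
  M: 0.5720×0.45433 = 0.259877
  M+2: 0.5720×0.54567 + 0.4280×0.45433 = 0.506576
  M+4: 0.4280×0.54567 = 0.233547
Scale to base peak (0.506576) = 100: 51.30 : 100.00 : 46.10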